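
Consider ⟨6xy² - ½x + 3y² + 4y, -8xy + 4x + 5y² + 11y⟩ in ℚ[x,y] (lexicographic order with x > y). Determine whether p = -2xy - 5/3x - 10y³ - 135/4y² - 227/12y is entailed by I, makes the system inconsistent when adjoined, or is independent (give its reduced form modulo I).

-2xy - 5/3x - 10y³ - 135/4y² - 227/12y lies in I (it reduces to 0).

First compute the reduced Gröbner basis of I by Buchberger's algorithm.
f_1 = 6xy² - ½x + 3y² + 4y, LT = xy².
f_2 = -8xy + 4x + 5y² + 11y, LT = xy.

S(f_1,f_2): lcm = xy². S = ½xy - 1/12x + ⅝y³ + 15/8y² + ⅔y.
  leading term xy: subtract (-1/16)·f_2 from ½xy - 1/12x + ⅝y³ + 15/8y² + ⅔y → ⅙x + ⅝y³ + 35/16y² + 65/48y
  leading term x: no divisor's leading term divides it; move ⅙x to the remainder.
  leading term y³: no divisor's leading term divides it; move ⅝y³ to the remainder.
  leading term y²: no divisor's leading term divides it; move 35/16y² to the remainder.
  leading term y: no divisor's leading term divides it; move 65/48y to the remainder.
  remainder ⅙x + ⅝y³ + 35/16y² + 65/48y ≠ 0; add h_3 = ⅙x + ⅝y³ + 35/16y² + 65/48y to the basis.

S(f_1,h_3): lcm = xy². S = -1/12x - 15/4y⁵ - 105/8y⁴ - 65/8y³ + ½y² + ⅔y.
  leading term x: subtract (-½)·h_3 from -1/12x - 15/4y⁵ - 105/8y⁴ - 65/8y³ + ½y² + ⅔y → -15/4y⁵ - 105/8y⁴ - 125/16y³ + 51/32y² + 43/32y
  leading term y⁵: no divisor's leading term divides it; move -15/4y⁵ to the remainder.
  leading term y⁴: no divisor's leading term divides it; move -105/8y⁴ to the remainder.
  leading term y³: no divisor's leading term divides it; move -125/16y³ to the remainder.
  leading term y²: no divisor's leading term divides it; move 51/32y² to the remainder.
  leading term y: no divisor's leading term divides it; move 43/32y to the remainder.
  remainder -15/4y⁵ - 105/8y⁴ - 125/16y³ + 51/32y² + 43/32y ≠ 0; add h_4 = -15/4y⁵ - 105/8y⁴ - 125/16y³ + 51/32y² + 43/32y to the basis.

S(f_2,h_3): lcm = xy. S = -½x - 15/4y⁴ - 105/8y³ - 35/4y² - 11/8y.
  leading term x: subtract (-3)·h_3 from -½x - 15/4y⁴ - 105/8y³ - 35/4y² - 11/8y → -15/4y⁴ - 45/4y³ - 35/16y² + 43/16y
  leading term y⁴: no divisor's leading term divides it; move -15/4y⁴ to the remainder.
  leading term y³: no divisor's leading term divides it; move -45/4y³ to the remainder.
  leading term y²: no divisor's leading term divides it; move -35/16y² to the remainder.
  leading term y: no divisor's leading term divides it; move 43/16y to the remainder.
  remainder -15/4y⁴ - 45/4y³ - 35/16y² + 43/16y ≠ 0; add h_5 = -15/4y⁴ - 45/4y³ - 35/16y² + 43/16y to the basis.

S(f_1,h_4): lcm = xy⁵. S = -7/2xy⁴ - 13/6xy³ + 17/40xy² + 43/120xy + ½y⁵ + ⅔y⁴.
  leading term xy⁴: subtract (-7/12y²)·f_1 from -7/2xy⁴ - 13/6xy³ + 17/40xy² + 43/120xy + ½y⁵ + ⅔y⁴ → -13/6xy³ + 2/15xy² + 43/120xy + ½y⁵ + 29/12y⁴ + 7/3y³
  leading term xy³: subtract (-13/36y)·f_1 from -13/6xy³ + 2/15xy² + 43/120xy + ½y⁵ + 29/12y⁴ + 7/3y³ → 2/15xy² + 8/45xy + ½y⁵ + 29/12y⁴ + 41/12y³ + 13/9y²
  leading term xy²: subtract (1/45)·f_1 from 2/15xy² + 8/45xy + ½y⁵ + 29/12y⁴ + 41/12y³ + 13/9y² → 8/45xy + 1/90x + ½y⁵ + 29/12y⁴ + 41/12y³ + 62/45y² - 4/45y
  leading term xy: subtract (-1/45)·f_2 from 8/45xy + 1/90x + ½y⁵ + 29/12y⁴ + 41/12y³ + 62/45y² - 4/45y → 1/10x + ½y⁵ + 29/12y⁴ + 41/12y³ + 67/45y² + 7/45y
  leading term x: subtract (⅗)·h_3 from 1/10x + ½y⁵ + 29/12y⁴ + 41/12y³ + 67/45y² + 7/45y → ½y⁵ + 29/12y⁴ + 73/24y³ + 127/720y² - 473/720y
  leading term y⁵: subtract (-2/15)·h_4 from ½y⁵ + 29/12y⁴ + 73/24y³ + 127/720y² - 473/720y → ⅔y⁴ + 2y³ + 7/18y² - 43/90y
  leading term y⁴: subtract (-8/45)·h_5 from ⅔y⁴ + 2y³ + 7/18y² - 43/90y → 0
  remainder 0.

S(f_2,h_4): lcm = xy⁵. S = -4xy⁴ - 25/12xy³ + 17/40xy² + 43/120xy - ⅝y⁶ - 11/8y⁵.
  leading term xy⁴: subtract (-⅔y²)·f_1 from -4xy⁴ - 25/12xy³ + 17/40xy² + 43/120xy - ⅝y⁶ - 11/8y⁵ → -25/12xy³ + 11/120xy² + 43/120xy - ⅝y⁶ - 11/8y⁵ + 2y⁴ + 8/3y³
  leading term xy³: subtract (-25/72y)·f_1 from -25/12xy³ + 11/120xy² + 43/120xy - ⅝y⁶ - 11/8y⁵ + 2y⁴ + 8/3y³ → 11/120xy² + 133/720xy - ⅝y⁶ - 11/8y⁵ + 2y⁴ + 89/24y³ + 25/18y²
  leading term xy²: subtract (11/720)·f_1 from 11/120xy² + 133/720xy - ⅝y⁶ - 11/8y⁵ + 2y⁴ + 89/24y³ + 25/18y² → 133/720xy + 11/1440x - ⅝y⁶ - 11/8y⁵ + 2y⁴ + 89/24y³ + 967/720y² - 11/180y
  leading term xy: subtract (-133/5760)·f_2 from 133/720xy + 11/1440x - ⅝y⁶ - 11/8y⁵ + 2y⁴ + 89/24y³ + 967/720y² - 11/180y → 1/10x - ⅝y⁶ - 11/8y⁵ + 2y⁴ + 89/24y³ + 8401/5760y² + 1111/5760y
  leading term x: subtract (⅗)·h_3 from 1/10x - ⅝y⁶ - 11/8y⁵ + 2y⁴ + 89/24y³ + 8401/5760y² + 1111/5760y → -⅝y⁶ - 11/8y⁵ + 2y⁴ + 10/3y³ + 841/5760y² - 3569/5760y
  leading term y⁶: subtract (⅙y)·h_4 from -⅝y⁶ - 11/8y⁵ + 2y⁴ + 10/3y³ + 841/5760y² - 3569/5760y → 13/16y⁵ + 317/96y⁴ + 589/192y³ - 449/5760y² - 3569/5760y
  leading term y⁵: subtract (-13/60)·h_4 from 13/16y⁵ + 317/96y⁴ + 589/192y³ - 449/5760y² - 3569/5760y → 11/24y⁴ + 11/8y³ + 77/288y² - 473/1440y
  leading term y⁴: subtract (-11/90)·h_5 from 11/24y⁴ + 11/8y³ + 77/288y² - 473/1440y → 0
  remainder 0.

S(h_3,h_4): leading monomials are coprime, so the S-polynomial reduces to 0 (Buchberger's first criterion).
S(f_1,h_5): lcm = xy⁴. S = -3xy³ - ⅔xy² + 43/60xy + ½y⁴ + ⅔y³.
  leading term xy³: subtract (-½y)·f_1 from -3xy³ - ⅔xy² + 43/60xy + ½y⁴ + ⅔y³ → -⅔xy² + 7/15xy + ½y⁴ + 13/6y³ + 2y²
  leading term xy²: subtract (-1/9)·f_1 from -⅔xy² + 7/15xy + ½y⁴ + 13/6y³ + 2y² → 7/15xy - 1/18x + ½y⁴ + 13/6y³ + 7/3y² + 4/9y
  leading term xy: subtract (-7/120)·f_2 from 7/15xy - 1/18x + ½y⁴ + 13/6y³ + 7/3y² + 4/9y → 8/45x + ½y⁴ + 13/6y³ + 21/8y² + 391/360y
  leading term x: subtract (16/15)·h_3 from 8/45x + ½y⁴ + 13/6y³ + 21/8y² + 391/360y → ½y⁴ + 3/2y³ + 7/24y² - 43/120y
  leading term y⁴: subtract (-2/15)·h_5 from ½y⁴ + 3/2y³ + 7/24y² - 43/120y → 0
  remainder 0.

S(f_2,h_5): lcm = xy⁴. S = -7/2xy³ - 7/12xy² + 43/60xy - ⅝y⁵ - 11/8y⁴.
  leading term xy³: subtract (-7/12y)·f_1 from -7/2xy³ - 7/12xy² + 43/60xy - ⅝y⁵ - 11/8y⁴ → -7/12xy² + 17/40xy - ⅝y⁵ - 11/8y⁴ + 7/4y³ + 7/3y²
  leading term xy²: subtract (-7/72)·f_1 from -7/12xy² + 17/40xy - ⅝y⁵ - 11/8y⁴ + 7/4y³ + 7/3y² → 17/40xy - 7/144x - ⅝y⁵ - 11/8y⁴ + 7/4y³ + 21/8y² + 7/18y
  leading term xy: subtract (-17/320)·f_2 from 17/40xy - 7/144x - ⅝y⁵ - 11/8y⁴ + 7/4y³ + 21/8y² + 7/18y → 59/360x - ⅝y⁵ - 11/8y⁴ + 7/4y³ + 185/64y² + 2803/2880y
  leading term x: subtract (59/60)·h_3 from 59/360x - ⅝y⁵ - 11/8y⁴ + 7/4y³ + 185/64y² + 2803/2880y → -⅝y⁵ - 11/8y⁴ + 109/96y³ + 71/96y² - 43/120y
  leading term y⁵: subtract (⅙)·h_4 from -⅝y⁵ - 11/8y⁴ + 109/96y³ + 71/96y² - 43/120y → 13/16y⁴ + 39/16y³ + 91/192y² - 559/960y
  leading term y⁴: subtract (-13/60)·h_5 from 13/16y⁴ + 39/16y³ + 91/192y² - 559/960y → 0
  remainder 0.

S(h_3,h_5): leading monomials are coprime, so the S-polynomial reduces to 0 (Buchberger's first criterion).
S(h_4,h_5): lcm = y⁵. S = ½y⁴ + 3/2y³ + 7/24y² - 43/120y.
  leading term y⁴: subtract (-2/15)·h_5 from ½y⁴ + 3/2y³ + 7/24y² - 43/120y → 0
  remainder 0.

Every S-polynomial of the final basis reduces to 0, so we have a Gröbner basis.
Inter-reduce: drop elements whose leading term is divisible by another's, tail-reduce, and make monic.
Reduced Gröbner basis: {x + 15/4y³ + 105/8y² + 65/8y, y⁴ + 3y³ + 7/12y² - 43/60y}.
Label its elements g_1 = x + 15/4y³ + 105/8y² + 65/8y, g_2 = y⁴ + 3y³ + 7/12y² - 43/60y.

Reduce p = -2xy - 5/3x - 10y³ - 135/4y² - 227/12y modulo G:
  leading term xy: subtract (-2y)·g_1 from -2xy - 5/3x - 10y³ - 135/4y² - 227/12y → -5/3x + 15/2y⁴ + 65/4y³ - 35/2y² - 227/12y
  leading term x: subtract (-5/3)·g_1 from -5/3x + 15/2y⁴ + 65/4y³ - 35/2y² - 227/12y → 15/2y⁴ + 45/2y³ + 35/8y² - 43/8y
  leading term y⁴: subtract (15/2)·g_2 from 15/2y⁴ + 45/2y³ + 35/8y² - 43/8y → 0
  normal form = 0.
Since the normal form is 0, p ∈ I.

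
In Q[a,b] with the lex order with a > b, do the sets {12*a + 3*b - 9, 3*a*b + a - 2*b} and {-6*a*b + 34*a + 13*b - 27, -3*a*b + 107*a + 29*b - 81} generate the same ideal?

Yes, the ideals are equal.

Since reduced Gröbner bases are canonical representatives of ideals under a given ordering, it suffices to compute and compare them.
Buchberger on the first generating set:
f_1 = 12*a + 3*b - 9, LT = a.
f_2 = 3*a*b + a - 2*b, LT = a*b.

S(f_1,f_2): lcm = a*b. S = -1/3*a + 1/4*b**2 - 1/12*b.
  leading term a: subtract (-1/36)·f_1 from -1/3*a + 1/4*b**2 - 1/12*b → 1/4*b**2 - 1/4
  leading term b**2: no divisor's leading term divides it; move 1/4*b**2 to the remainder.
  leading term 1: no divisor's leading term divides it; move -1/4 to the remainder.
  remainder 1/4*b**2 - 1/4 ≠ 0; add g_3 = 1/4*b**2 - 1/4 to the basis.

S(f_1,g_3): leading monomials are coprime, so the S-polynomial reduces to 0 (Buchberger's first criterion).
S(f_2,g_3): lcm = a*b**2. S = 1/3*a*b + a - 2/3*b**2.
  leading term a*b: subtract (1/36*b)·f_1 from 1/3*a*b + a - 2/3*b**2 → a - 3/4*b**2 + 1/4*b
  leading term a: subtract (1/12)·f_1 from a - 3/4*b**2 + 1/4*b → -3/4*b**2 + 3/4
  leading term b**2: subtract (-3)·g_3 from -3/4*b**2 + 3/4 → 0
  remainder 0.

Every S-polynomial of the final basis reduces to 0, so we have a Gröbner basis.
Inter-reduce: drop elements whose leading term is divisible by another's, tail-reduce, and make monic.
Reduced Gröbner basis: {a + 1/4*b - 3/4, b**2 - 1}.

Buchberger on the second generating set:
h_1 = -6*a*b + 34*a + 13*b - 27, LT = a*b.
h_2 = -3*a*b + 107*a + 29*b - 81, LT = a*b.

S(h_1,h_2): lcm = a*b. S = 30*a + 15/2*b - 45/2.
  leading term a: no divisor's leading term divides it; move 30*a to the remainder.
  leading term b: no divisor's leading term divides it; move 15/2*b to the remainder.
  leading term 1: no divisor's leading term divides it; move -45/2 to the remainder.
  remainder 30*a + 15/2*b - 45/2 ≠ 0; add k_3 = 30*a + 15/2*b - 45/2 to the basis.

S(h_1,k_3): lcm = a*b. S = -17/3*a - 1/4*b**2 - 17/12*b + 9/2.
  leading term a: subtract (-17/90)·k_3 from -17/3*a - 1/4*b**2 - 17/12*b + 9/2 → -1/4*b**2 + 1/4
  leading term b**2: no divisor's leading term divides it; move -1/4*b**2 to the remainder.
  leading term 1: no divisor's leading term divides it; move 1/4 to the remainder.
  remainder -1/4*b**2 + 1/4 ≠ 0; add k_4 = -1/4*b**2 + 1/4 to the basis.

S(h_2,k_3): lcm = a*b. S = -107/3*a - 1/4*b**2 - 107/12*b + 27.
  leading term a: subtract (-107/90)·k_3 from -107/3*a - 1/4*b**2 - 107/12*b + 27 → -1/4*b**2 + 1/4
  leading term b**2: subtract (1)·k_4 from -1/4*b**2 + 1/4 → 0
  remainder 0.

S(h_1,k_4): lcm = a*b**2. S = -17/3*a*b + a - 13/6*b**2 + 9/2*b.
  leading term a*b: subtract (17/18)·h_1 from -17/3*a*b + a - 13/6*b**2 + 9/2*b → -280/9*a - 13/6*b**2 - 70/9*b + 51/2
  leading term a: subtract (-28/27)·k_3 from -280/9*a - 13/6*b**2 - 70/9*b + 51/2 → -13/6*b**2 + 13/6
  leading term b**2: subtract (26/3)·k_4 from -13/6*b**2 + 13/6 → 0
  remainder 0.

S(h_2,k_4): lcm = a*b**2. S = -107/3*a*b + a - 29/3*b**2 + 27*b.
  leading term a*b: subtract (107/18)·h_1 from -107/3*a*b + a - 29/3*b**2 + 27*b → -1810/9*a - 29/3*b**2 - 905/18*b + 321/2
  leading term a: subtract (-181/27)·k_3 from -1810/9*a - 29/3*b**2 - 905/18*b + 321/2 → -29/3*b**2 + 29/3
  leading term b**2: subtract (116/3)·k_4 from -29/3*b**2 + 29/3 → 0
  remainder 0.

S(k_3,k_4): leading monomials are coprime, so the S-polynomial reduces to 0 (Buchberger's first criterion).
Every S-polynomial of the final basis reduces to 0, so we have a Gröbner basis.
Inter-reduce: drop elements whose leading term is divisible by another's, tail-reduce, and make monic.
Reduced Gröbner basis: {a + 1/4*b - 3/4, b**2 - 1}.

These coincide, so the ideals are equal.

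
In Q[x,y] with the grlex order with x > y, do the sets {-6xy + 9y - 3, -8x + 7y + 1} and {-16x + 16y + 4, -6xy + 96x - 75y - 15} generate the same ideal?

No, the ideals differ.

Two ideals are equal iff their reduced Gröbner bases coincide (the reduced basis is unique for a fixed ordering).
Buchberger on the first generating set:
f_1 = -6xy + 9y - 3, LT = xy.
f_2 = -8x + 7y + 1, LT = x.

S(f_1,f_2): lcm = xy. S = 7/8y^2 - 11/8y + 1/2.
  leading term y^2: no divisor's leading term divides it; move 7/8y^2 to the remainder.
  leading term y: no divisor's leading term divides it; move -11/8y to the remainder.
  leading term 1: no divisor's leading term divides it; move 1/2 to the remainder.
  remainder 7/8y^2 - 11/8y + 1/2 ≠ 0; add g_3 = 7/8y^2 - 11/8y + 1/2 to the basis.

The other S-polynomials (S(f_1,g_3), S(f_2,g_3)) all reduce to 0 modulo the current basis, so we have a Gröbner basis.
Inter-reduce: drop elements whose leading term is divisible by another's, tail-reduce, and make monic.
Reduced Gröbner basis: {y^2 - 11/7y + 4/7, x - 7/8y - 1/8}.

Buchberger on the second generating set:
h_1 = -16x + 16y + 4, LT = x.
h_2 = -6xy + 96x - 75y - 15, LT = xy.

S(h_1,h_2): lcm = xy. S = -y^2 + 16x - 51/4y - 5/2.
  leading term y^2: no divisor's leading term divides it; move -y^2 to the remainder.
  leading term x: subtract (-1)·h_1 from 16x - 51/4y - 5/2 → 13/4y + 3/2
  leading term y: no divisor's leading term divides it; move 13/4y to the remainder.
  leading term 1: no divisor's leading term divides it; move 3/2 to the remainder.
  remainder -y^2 + 13/4y + 3/2 ≠ 0; add k_3 = -y^2 + 13/4y + 3/2 to the basis.

The other S-polynomials (S(h_1,k_3), S(h_2,k_3)) all reduce to 0 modulo the current basis, so we have a Gröbner basis.
Inter-reduce: drop elements whose leading term is divisible by another's, tail-reduce, and make monic.
Reduced Gröbner basis: {y^2 - 13/4y - 3/2, x - y - 1/4}.

The bases are distinct; the ideals are different.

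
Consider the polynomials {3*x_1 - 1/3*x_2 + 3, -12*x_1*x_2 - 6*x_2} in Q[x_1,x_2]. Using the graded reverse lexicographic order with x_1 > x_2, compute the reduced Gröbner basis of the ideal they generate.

G = {x_2**2 - 9/2*x_2, x_1 - 1/9*x_2 + 1}

f_1 = 3*x_1 - 1/3*x_2 + 3, LT = x_1.
f_2 = -12*x_1*x_2 - 6*x_2, LT = x_1*x_2.

S(f_1,f_2): lcm = x_1*x_2. S = -1/9*x_2**2 + 1/2*x_2.
  leading term x_2**2: no divisor's leading term divides it; move -1/9*x_2**2 to the remainder.
  leading term x_2: no divisor's leading term divides it; move 1/2*x_2 to the remainder.
  remainder -1/9*x_2**2 + 1/2*x_2 ≠ 0; add g_3 = -1/9*x_2**2 + 1/2*x_2 to the basis.

S(f_1,g_3): leading monomials are coprime, so the S-polynomial reduces to 0 (Buchberger's first criterion).
S(f_2,g_3): lcm = x_1*x_2**2. S = 9/2*x_1*x_2 + 1/2*x_2**2.
  leading term x_1*x_2: subtract (3/2*x_2)·f_1 from 9/2*x_1*x_2 + 1/2*x_2**2 → x_2**2 - 9/2*x_2
  leading term x_2**2: subtract (-9)·g_3 from x_2**2 - 9/2*x_2 → 0
  remainder 0.

Every S-polynomial of the final basis reduces to 0, so we have a Gröbner basis.
Inter-reduce: drop elements whose leading term is divisible by another's, tail-reduce, and make monic.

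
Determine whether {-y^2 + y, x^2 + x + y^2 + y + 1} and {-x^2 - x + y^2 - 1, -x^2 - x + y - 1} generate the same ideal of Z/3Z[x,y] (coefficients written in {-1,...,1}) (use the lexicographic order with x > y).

Yes, the ideals are equal.

Since reduced Gröbner bases are canonical representatives of ideals under a given ordering, it suffices to compute and compare them.
Buchberger on the first generating set:
f_1 = -y^2 + y, LT = y^2.
f_2 = x^2 + x + y^2 + y + 1, LT = x^2.

S(f_1,f_2): leading monomials are coprime, so the S-polynomial reduces to 0 (Buchberger's first criterion).
Every S-polynomial of the final basis reduces to 0, so we have a Gröbner basis.
Inter-reduce: drop elements whose leading term is divisible by another's, tail-reduce, and make monic.
Reduced Gröbner basis: {x^2 + x - y + 1, y^2 - y}.

Buchberger on the second generating set:
h_1 = -x^2 - x + y^2 - 1, LT = x^2.
h_2 = -x^2 - x + y - 1, LT = x^2.

S(h_1,h_2): lcm = x^2. S = -y^2 + y.
  leading term y^2: no divisor's leading term divides it; move -y^2 to the remainder.
  leading term y: no divisor's leading term divides it; move y to the remainder.
  remainder -y^2 + y ≠ 0; add k_3 = -y^2 + y to the basis.

S(h_1,k_3): leading monomials are coprime, so the S-polynomial reduces to 0 (Buchberger's first criterion).
S(h_2,k_3): leading monomials are coprime, so the S-polynomial reduces to 0 (Buchberger's first criterion).
Every S-polynomial of the final basis reduces to 0, so we have a Gröbner basis.
Inter-reduce: drop elements whose leading term is divisible by another's, tail-reduce, and make monic.
Reduced Gröbner basis: {x^2 + x - y + 1, y^2 - y}.

The two bases agree; hence the ideals are identical.
The choice of monomial ordering does not affect the verdict — as long as both bases are computed under the same ordering, their equality decides ideal equality.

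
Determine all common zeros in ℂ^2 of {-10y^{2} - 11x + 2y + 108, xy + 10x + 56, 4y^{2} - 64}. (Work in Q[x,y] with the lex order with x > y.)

Compute a lex Gröbner basis by Buchberger's algorithm.
f_1 = -11x - 10y^{2} + 2y + 108, LT = x.
f_2 = xy + 10x + 56, LT = xy.
f_3 = 4y^{2} - 64, LT = y^{2}.

S(f_1,f_2): lcm = xy. S = -10x + \tfrac{10}{11}y^{3} - \tfrac{2}{11}y^{2} - \tfrac{108}{11}y - 56.
  leading term x: subtract (\tfrac{10}{11})·f_1 from -10x + \tfrac{10}{11}y^{3} - \tfrac{2}{11}y^{2} - \tfrac{108}{11}y - 56 → \tfrac{10}{11}y^{3} + \tfrac{98}{11}y^{2} - \tfrac{128}{11}y - \tfrac{1696}{11}
  leading term y^{3}: subtract (\tfrac{5}{22}y)·f_3 from \tfrac{10}{11}y^{3} + \tfrac{98}{11}y^{2} - \tfrac{128}{11}y - \tfrac{1696}{11} → \tfrac{98}{11}y^{2} + \tfrac{32}{11}y - \tfrac{1696}{11}
  leading term y^{2}: subtract (\tfrac{49}{22})·f_3 from \tfrac{98}{11}y^{2} + \tfrac{32}{11}y - \tfrac{1696}{11} → \tfrac{32}{11}y - \tfrac{128}{11}
  leading term y: no divisor's leading term divides it; move \tfrac{32}{11}y to the remainder.
  leading term 1: no divisor's leading term divides it; move -\tfrac{128}{11} to the remainder.
  remainder \tfrac{32}{11}y - \tfrac{128}{11} ≠ 0; add h_4 = \tfrac{32}{11}y - \tfrac{128}{11} to the basis.

The other S-polynomials (S(f_1,f_3), S(f_2,f_3), S(f_1,h_4), S(f_2,h_4), S(f_3,h_4)) all reduce to 0 modulo the current basis, so we have a Gröbner basis.
Inter-reduce: drop elements whose leading term is divisible by another's, tail-reduce, and make monic.
Reduced Gröbner basis: {x + 4, y - 4}.

Since the basis is lex-ordered, y - 4 is univariate in y. Its roots are {4}. Back-substituting each root into the other basis elements fixes the other coordinates.
  y = 4: the earlier basis element becomes x + 4 = 0, giving x = -4 — point (-4, 4).

{(-4, 4)}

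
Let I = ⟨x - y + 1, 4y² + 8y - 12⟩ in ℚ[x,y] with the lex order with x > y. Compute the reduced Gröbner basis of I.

G = {x - y + 1, y² + 2y - 3}

f_1 = x - y + 1, LT = x.
f_2 = 4y² + 8y - 12, LT = y².

The S-polynomials (S(f_1,f_2)) all reduce to 0 modulo the current basis, so we have a Gröbner basis.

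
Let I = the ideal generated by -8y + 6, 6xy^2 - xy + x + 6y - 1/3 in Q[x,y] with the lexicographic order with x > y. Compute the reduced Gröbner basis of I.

f_1 = -8y + 6, LT = y.
f_2 = 6xy^2 - xy + x + 6y - 1/3, LT = xy^2.

S(f_1,f_2): lcm = xy^2. S = -7/12xy - 1/6x - y + 1/18.
  leading term xy: subtract (7/96x)·f_1 from -7/12xy - 1/6x - y + 1/18 → -29/48x - y + 1/18
  leading term x: no divisor's leading term divides it; move -29/48x to the remainder.
  leading term y: subtract (1/8)·f_1 from -y + 1/18 → -25/36
  leading term 1: no divisor's leading term divides it; move -25/36 to the remainder.
  remainder -29/48x - 25/36 ≠ 0; add g_3 = -29/48x - 25/36 to the basis.

The other S-polynomials (S(f_1,g_3), S(f_2,g_3)) all reduce to 0 modulo the current basis, so we have a Gröbner basis.
Inter-reduce: drop elements whose leading term is divisible by another's, tail-reduce, and make monic.

G = {x + 100/87, y - 3/4}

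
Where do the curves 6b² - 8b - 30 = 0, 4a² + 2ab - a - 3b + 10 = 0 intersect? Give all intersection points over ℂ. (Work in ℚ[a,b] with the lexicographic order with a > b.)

Compute a lex Gröbner basis by Buchberger's algorithm.
f_1 = 6b² - 8b - 30, LT = b².
f_2 = 4a² + 2ab - a - 3b + 10, LT = a².

The S-polynomials (S(f_1,f_2)) all reduce to 0 modulo the current basis, so we have a Gröbner basis.
Inter-reduce: drop elements whose leading term is divisible by another's, tail-reduce, and make monic.
Reduced Gröbner basis: {a² + ½ab - ¼a - ¾b + 5/2, b² - 4/3b - 5}.

Elimination: the polynomial b² - 4/3b - 5 lies in the elimination ideal for b, so b ∈ {-5/3, 3}. For each such b, the remaining basis elements (now univariate) give the rest of the solution.
  b = -5/3: the earlier basis element becomes a² - 13/12a + 15/4 = 0, giving a = 13/24 - sqrt(1991)*I/24, 13/24 + sqrt(1991)*I/24 — points (13/24 - sqrt(1991)*I/24, -5/3), (13/24 + sqrt(1991)*I/24, -5/3).
  b = 3: the earlier basis element becomes a² + 5/4a + ¼ = 0, giving a = -1, -1/4 — points (-1, 3), (-1/4, 3).

{(13/24 - sqrt(1991)*I/24, -5/3), (13/24 + sqrt(1991)*I/24, -5/3), (-1, 3), (-1/4, 3)}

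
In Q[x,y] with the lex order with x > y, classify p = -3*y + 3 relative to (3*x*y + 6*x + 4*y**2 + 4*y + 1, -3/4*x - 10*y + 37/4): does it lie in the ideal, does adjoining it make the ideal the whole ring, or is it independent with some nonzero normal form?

-3*y + 3 is independent of I; its normal form modulo I is -3*y + 3.

First compute the reduced Gröbner basis of I by Buchberger's algorithm.
f_1 = 3*x*y + 6*x + 4*y**2 + 4*y + 1, LT = x*y.
f_2 = -3/4*x - 10*y + 37/4, LT = x.

S(f_1,f_2): lcm = x*y. S = 2*x - 12*y**2 + 41/3*y + 1/3.
  reduce S modulo (f_1, f_2):
  remainder -12*y**2 - 13*y + 25 ≠ 0; add h_3 = -12*y**2 - 13*y + 25 to the basis.

The other S-polynomials (S(f_1,h_3), S(f_2,h_3)) all reduce to 0 modulo the current basis, so we have a Gröbner basis.
Inter-reduce: drop elements whose leading term is divisible by another's, tail-reduce, and make monic.
Reduced Gröbner basis: {x + 40/3*y - 37/3, y**2 + 13/12*y - 25/12}.
Label its elements g_1 = x + 40/3*y - 37/3, g_2 = y**2 + 13/12*y - 25/12.

Reduce p = -3*y + 3 modulo G:
  leading term y: no divisor's leading term divides it; move -3*y to the remainder.
  leading term 1: no divisor's leading term divides it; move 3 to the remainder.
  normal form = -3*y + 3.
The normal form is nonzero, so p ∉ I. Since p minus its normal form lies in I, I + (p) = I + (r) where r = -3*y + 3; decide whether this ideal is the whole ring.
Run Buchberger on G together with r (pairs among the g_i already reduce to 0 since G is a Gröbner basis):
g_1 = x + 40/3*y - 37/3, LT = x.
g_2 = y**2 + 13/12*y - 25/12, LT = y**2.
r = -3*y + 3, LT = y.

The S-polynomials (S(g_1,g_2), S(g_1,r), S(g_2,r)) all reduce to 0 modulo the current basis, so we have a Gröbner basis.
Inter-reduce: drop elements whose leading term is divisible by another's, tail-reduce, and make monic.
Reduced Gröbner basis: {x + 1, y - 1}.
The reduced Gröbner basis of I + (p) is {x + 1, y - 1} ≠ {1}, a proper ideal, so the enlarged system stays consistent: p is independent of I, with normal form -3*y + 3.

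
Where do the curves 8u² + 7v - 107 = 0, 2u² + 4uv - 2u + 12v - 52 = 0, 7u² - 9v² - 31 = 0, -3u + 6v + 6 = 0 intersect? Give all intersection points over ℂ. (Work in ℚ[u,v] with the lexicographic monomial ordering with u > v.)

{(-4, -3)}

Compute a lex Gröbner basis by Buchberger's algorithm.
f_1 = 8u² + 7v - 107, LT = u².
f_2 = 2u² + 4uv - 2u + 12v - 52, LT = u².
f_3 = 7u² - 9v² - 31, LT = u².
f_4 = -3u + 6v + 6, LT = u.

S(f_1,f_2): lcm = u². S = -2uv + u - 41/8v + 101/8.
  reduce S modulo (f_1, f_2, f_3, f_4):
  remainder -4v² - 57/8v + 117/8 ≠ 0; add h_5 = -4v² - 57/8v + 117/8 to the basis.

S(f_1,f_3): lcm = u². S = 9/7v² + ⅞v - 501/56.
  reduce S modulo (f_1, f_2, f_3, f_4, h_5):
  remainder -317/224v - 951/224 ≠ 0; add h_6 = -317/224v - 951/224 to the basis.

The other S-polynomials (S(f_1,f_4), S(f_2,f_3), S(f_2,f_4), S(f_3,f_4), S(f_1,h_5), S(f_2,h_5), S(f_3,h_5), S(f_4,h_5), S(f_1,h_6), S(f_2,h_6), S(f_3,h_6), S(f_4,h_6), S(h_5,h_6)) all reduce to 0 modulo the current basis, so we have a Gröbner basis.
Inter-reduce: drop elements whose leading term is divisible by another's, tail-reduce, and make monic.
Reduced Gröbner basis: {u + 4, v + 3}.

From the last basis element, v + 3 = 0, so v takes values in {-3}. Each choice, substituted upward through the basis, yields the corresponding point(s) of the solution set.
  v = -3: the earlier basis element becomes u + 4 = 0, giving u = -4 — point (-4, -3).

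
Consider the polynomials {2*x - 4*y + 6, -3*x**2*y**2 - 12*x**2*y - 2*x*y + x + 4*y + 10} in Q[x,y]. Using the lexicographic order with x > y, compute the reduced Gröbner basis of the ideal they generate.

The reduced Gröbner basis is the canonical form of the ideal for this ordering.

f_1 = 2*x - 4*y + 6, LT = x.
f_2 = -3*x**2*y**2 - 12*x**2*y - 2*x*y + x + 4*y + 10, LT = x**2*y**2.

S(f_1,f_2): lcm = x**2*y**2. S = -4*x**2*y - 2*x*y**3 + 3*x*y**2 - 2/3*x*y + 1/3*x + 4/3*y + 10/3.
  leading term x**2*y: subtract (-2*x*y)·f_1 from -4*x**2*y - 2*x*y**3 + 3*x*y**2 - 2/3*x*y + 1/3*x + 4/3*y + 10/3 → -2*x*y**3 - 5*x*y**2 + 34/3*x*y + 1/3*x + 4/3*y + 10/3
  leading term x*y**3: subtract (-y**3)·f_1 from -2*x*y**3 - 5*x*y**2 + 34/3*x*y + 1/3*x + 4/3*y + 10/3 → -5*x*y**2 + 34/3*x*y + 1/3*x - 4*y**4 + 6*y**3 + 4/3*y + 10/3
  leading term x*y**2: subtract (-5/2*y**2)·f_1 from -5*x*y**2 + 34/3*x*y + 1/3*x - 4*y**4 + 6*y**3 + 4/3*y + 10/3 → 34/3*x*y + 1/3*x - 4*y**4 - 4*y**3 + 15*y**2 + 4/3*y + 10/3
  leading term x*y: subtract (17/3*y)·f_1 from 34/3*x*y + 1/3*x - 4*y**4 - 4*y**3 + 15*y**2 + 4/3*y + 10/3 → 1/3*x - 4*y**4 - 4*y**3 + 113/3*y**2 - 98/3*y + 10/3
  leading term x: subtract (1/6)·f_1 from 1/3*x - 4*y**4 - 4*y**3 + 113/3*y**2 - 98/3*y + 10/3 → -4*y**4 - 4*y**3 + 113/3*y**2 - 32*y + 7/3
  leading term y**4: no divisor's leading term divides it; move -4*y**4 to the remainder.
  leading term y**3: no divisor's leading term divides it; move -4*y**3 to the remainder.
  leading term y**2: no divisor's leading term divides it; move 113/3*y**2 to the remainder.
  leading term y: no divisor's leading term divides it; move -32*y to the remainder.
  leading term 1: no divisor's leading term divides it; move 7/3 to the remainder.
  remainder -4*y**4 - 4*y**3 + 113/3*y**2 - 32*y + 7/3 ≠ 0; add g_3 = -4*y**4 - 4*y**3 + 113/3*y**2 - 32*y + 7/3 to the basis.

S(f_1,g_3): leading monomials are coprime, so the S-polynomial reduces to 0 (Buchberger's first criterion).
S(f_2,g_3): lcm = x**2*y**4. S = 3*x**2*y**3 + 113/12*x**2*y**2 - 8*x**2*y + 7/12*x**2 + 2/3*x*y**3 - 1/3*x*y**2 - 4/3*y**3 - 10/3*y**2.
  leading term x**2*y**3: subtract (3/2*x*y**3)·f_1 from 3*x**2*y**3 + 113/12*x**2*y**2 - 8*x**2*y + 7/12*x**2 + 2/3*x*y**3 - 1/3*x*y**2 - 4/3*y**3 - 10/3*y**2 → 113/12*x**2*y**2 - 8*x**2*y + 7/12*x**2 + 6*x*y**4 - 25/3*x*y**3 - 1/3*x*y**2 - 4/3*y**3 - 10/3*y**2
  leading term x**2*y**2: subtract (113/24*x*y**2)·f_1 from 113/12*x**2*y**2 - 8*x**2*y + 7/12*x**2 + 6*x*y**4 - 25/3*x*y**3 - 1/3*x*y**2 - 4/3*y**3 - 10/3*y**2 → -8*x**2*y + 7/12*x**2 + 6*x*y**4 + 21/2*x*y**3 - 343/12*x*y**2 - 4/3*y**3 - 10/3*y**2
  leading term x**2*y: subtract (-4*x*y)·f_1 from -8*x**2*y + 7/12*x**2 + 6*x*y**4 + 21/2*x*y**3 - 343/12*x*y**2 - 4/3*y**3 - 10/3*y**2 → 7/12*x**2 + 6*x*y**4 + 21/2*x*y**3 - 535/12*x*y**2 + 24*x*y - 4/3*y**3 - 10/3*y**2
  leading term x**2: subtract (7/24*x)·f_1 from 7/12*x**2 + 6*x*y**4 + 21/2*x*y**3 - 535/12*x*y**2 + 24*x*y - 4/3*y**3 - 10/3*y**2 → 6*x*y**4 + 21/2*x*y**3 - 535/12*x*y**2 + 151/6*x*y - 7/4*x - 4/3*y**3 - 10/3*y**2
  leading term x*y**4: subtract (3*y**4)·f_1 from 6*x*y**4 + 21/2*x*y**3 - 535/12*x*y**2 + 151/6*x*y - 7/4*x - 4/3*y**3 - 10/3*y**2 → 21/2*x*y**3 - 535/12*x*y**2 + 151/6*x*y - 7/4*x + 12*y**5 - 18*y**4 - 4/3*y**3 - 10/3*y**2
  leading term x*y**3: subtract (21/4*y**3)·f_1 from 21/2*x*y**3 - 535/12*x*y**2 + 151/6*x*y - 7/4*x + 12*y**5 - 18*y**4 - 4/3*y**3 - 10/3*y**2 → -535/12*x*y**2 + 151/6*x*y - 7/4*x + 12*y**5 + 3*y**4 - 197/6*y**3 - 10/3*y**2
  leading term x*y**2: subtract (-535/24*y**2)·f_1 from -535/12*x*y**2 + 151/6*x*y - 7/4*x + 12*y**5 + 3*y**4 - 197/6*y**3 - 10/3*y**2 → 151/6*x*y - 7/4*x + 12*y**5 + 3*y**4 - 122*y**3 + 1565/12*y**2
  leading term x*y: subtract (151/12*y)·f_1 from 151/6*x*y - 7/4*x + 12*y**5 + 3*y**4 - 122*y**3 + 1565/12*y**2 → -7/4*x + 12*y**5 + 3*y**4 - 122*y**3 + 723/4*y**2 - 151/2*y
  leading term x: subtract (-7/8)·f_1 from -7/4*x + 12*y**5 + 3*y**4 - 122*y**3 + 723/4*y**2 - 151/2*y → 12*y**5 + 3*y**4 - 122*y**3 + 723/4*y**2 - 79*y + 21/4
  leading term y**5: subtract (-3*y)·g_3 from 12*y**5 + 3*y**4 - 122*y**3 + 723/4*y**2 - 79*y + 21/4 → -9*y**4 - 9*y**3 + 339/4*y**2 - 72*y + 21/4
  leading term y**4: subtract (9/4)·g_3 from -9*y**4 - 9*y**3 + 339/4*y**2 - 72*y + 21/4 → 0
  remainder 0.

Every S-polynomial of the final basis reduces to 0, so we have a Gröbner basis.
Inter-reduce: drop elements whose leading term is divisible by another's, tail-reduce, and make monic.

G = {x - 2*y + 3, y**4 + y**3 - 113/12*y**2 + 8*y - 7/12}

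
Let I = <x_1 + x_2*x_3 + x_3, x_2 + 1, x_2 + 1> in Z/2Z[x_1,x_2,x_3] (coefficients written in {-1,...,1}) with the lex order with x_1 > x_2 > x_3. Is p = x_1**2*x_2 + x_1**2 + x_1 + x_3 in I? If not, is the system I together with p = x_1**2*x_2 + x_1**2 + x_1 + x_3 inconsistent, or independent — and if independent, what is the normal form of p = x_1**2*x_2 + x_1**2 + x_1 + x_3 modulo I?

x_1**2*x_2 + x_1**2 + x_1 + x_3 is independent of I; its normal form modulo I is x_3.

First compute the reduced Gröbner basis of I by Buchberger's algorithm.
f_1 = x_1 + x_2*x_3 + x_3, LT = x_1.
f_2 = x_2 + 1, LT = x_2.
f_3 = x_2 + 1, LT = x_2.

The S-polynomials (S(f_1,f_2), S(f_1,f_3), S(f_2,f_3)) all reduce to 0 modulo the current basis, so we have a Gröbner basis.
Inter-reduce: drop elements whose leading term is divisible by another's, tail-reduce, and make monic.
Reduced Gröbner basis: {x_1, x_2 + 1}.
Label its elements g_1 = x_1, g_2 = x_2 + 1.

Reduce p = x_1**2*x_2 + x_1**2 + x_1 + x_3 modulo G:
  leading term x_1**2*x_2: subtract (x_1*x_2)·g_1 from x_1**2*x_2 + x_1**2 + x_1 + x_3 → x_1**2 + x_1 + x_3
  leading term x_1**2: subtract (x_1)·g_1 from x_1**2 + x_1 + x_3 → x_1 + x_3
  leading term x_1: subtract (1)·g_1 from x_1 + x_3 → x_3
  leading term x_3: no divisor's leading term divides it; move x_3 to the remainder.
  normal form = x_3.
The normal form is nonzero, so p ∉ I. Since p minus its normal form lies in I, I + (p) = I + (r) where r = x_3; decide whether this ideal is the whole ring.
Run Buchberger on G together with r (pairs among the g_i already reduce to 0 since G is a Gröbner basis):
g_1 = x_1, LT = x_1.
g_2 = x_2 + 1, LT = x_2.
r = x_3, LT = x_3.

The S-polynomials (S(g_1,g_2), S(g_1,r), S(g_2,r)) all reduce to 0 modulo the current basis, so we have a Gröbner basis.
Inter-reduce: drop elements whose leading term is divisible by another's, tail-reduce, and make monic.
Reduced Gröbner basis: {x_1, x_2 + 1, x_3}.
The reduced Gröbner basis of I + (p) is {x_1, x_2 + 1, x_3} ≠ {1}, a proper ideal, so the enlarged system stays consistent: p is independent of I, with normal form x_3.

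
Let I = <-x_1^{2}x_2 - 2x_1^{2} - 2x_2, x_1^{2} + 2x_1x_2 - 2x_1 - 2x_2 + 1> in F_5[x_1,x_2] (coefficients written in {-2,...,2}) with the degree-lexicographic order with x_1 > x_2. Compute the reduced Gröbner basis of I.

G = {x_2^{3} + x_2^{2} - 2, x_1^{2} + x_2^{2} - x_2 - 1, x_1x_2 + 2x_2^{2} - x_1 + 2x_2 + 1}

This is the nonlinear analogue of row-reducing a linear system.

f_1 = -x_1^{2}x_2 - 2x_1^{2} - 2x_2, LT = x_1^{2}x_2.
f_2 = x_1^{2} + 2x_1x_2 - 2x_1 - 2x_2 + 1, LT = x_1^{2}.

S(f_1,f_2): lcm = x_1^{2}x_2. S = -2x_1x_2^{2} + 2x_1^{2} + 2x_1x_2 + 2x_2^{2} + x_2.
  reduce S modulo (f_1, f_2):
  remainder -2x_1x_2^{2} - 2x_1x_2 + 2x_2^{2} - x_1 - 2 ≠ 0; add g_3 = -2x_1x_2^{2} - 2x_1x_2 + 2x_2^{2} - x_1 - 2 to the basis.

S(f_1,g_3): lcm = x_1^{2}x_2^{2}. S = x_1^{2}x_2 + x_1x_2^{2} + 2x_1^{2} + 2x_2^{2} - x_1.
  reduce S modulo (f_1, f_2, g_3):
  remainder -x_1x_2 - 2x_2^{2} + x_1 - 2x_2 - 1 ≠ 0; add g_4 = -x_1x_2 - 2x_2^{2} + x_1 - 2x_2 - 1 to the basis.

S(g_3,g_4): lcm = x_1x_2^{2}. S = -2x_2^{3} + 2x_1x_2 + 2x_2^{2} - 2x_1 - x_2 + 1.
  reduce S modulo (f_1, f_2, g_3, g_4):
  remainder -2x_2^{3} - 2x_2^{2} - 1 ≠ 0; add g_5 = -2x_2^{3} - 2x_2^{2} - 1 to the basis.

The other S-polynomials (S(f_2,g_3), S(f_1,g_4), S(f_2,g_4), S(f_1,g_5), S(f_2,g_5), S(g_3,g_5), S(g_4,g_5)) all reduce to 0 modulo the current basis, so we have a Gröbner basis.
Inter-reduce: drop elements whose leading term is divisible by another's, tail-reduce, and make monic.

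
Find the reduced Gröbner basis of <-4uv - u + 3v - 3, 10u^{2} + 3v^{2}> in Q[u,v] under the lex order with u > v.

G = {u - \tfrac{8}{25}v^{3} - \tfrac{2}{25}v^{2} - \tfrac{3}{5}v + \tfrac{3}{5}, v^{4} + \tfrac{1}{2}v^{3} + \tfrac{31}{16}v^{2} - \tfrac{15}{4}v + \tfrac{15}{8}}

The reduced Gröbner basis is the canonical form of the ideal for this ordering.

f_1 = -4uv - u + 3v - 3, LT = uv.
f_2 = 10u^{2} + 3v^{2}, LT = u^{2}.

S(f_1,f_2): lcm = u^{2}v. S = \tfrac{1}{4}u^{2} - \tfrac{3}{4}uv + \tfrac{3}{4}u - \tfrac{3}{10}v^{3}.
  leading term u^{2}: subtract (\tfrac{1}{40})·f_2 from \tfrac{1}{4}u^{2} - \tfrac{3}{4}uv + \tfrac{3}{4}u - \tfrac{3}{10}v^{3} → -\tfrac{3}{4}uv + \tfrac{3}{4}u - \tfrac{3}{10}v^{3} - \tfrac{3}{40}v^{2}
  leading term uv: subtract (\tfrac{3}{16})·f_1 from -\tfrac{3}{4}uv + \tfrac{3}{4}u - \tfrac{3}{10}v^{3} - \tfrac{3}{40}v^{2} → \tfrac{15}{16}u - \tfrac{3}{10}v^{3} - \tfrac{3}{40}v^{2} - \tfrac{9}{16}v + \tfrac{9}{16}
  leading term u: no divisor's leading term divides it; move \tfrac{15}{16}u to the remainder.
  leading term v^{3}: no divisor's leading term divides it; move -\tfrac{3}{10}v^{3} to the remainder.
  leading term v^{2}: no divisor's leading term divides it; move -\tfrac{3}{40}v^{2} to the remainder.
  leading term v: no divisor's leading term divides it; move -\tfrac{9}{16}v to the remainder.
  leading term 1: no divisor's leading term divides it; move \tfrac{9}{16} to the remainder.
  remainder \tfrac{15}{16}u - \tfrac{3}{10}v^{3} - \tfrac{3}{40}v^{2} - \tfrac{9}{16}v + \tfrac{9}{16} ≠ 0; add g_3 = \tfrac{15}{16}u - \tfrac{3}{10}v^{3} - \tfrac{3}{40}v^{2} - \tfrac{9}{16}v + \tfrac{9}{16} to the basis.

S(f_1,g_3): lcm = uv. S = \tfrac{1}{4}u + \tfrac{8}{25}v^{4} + \tfrac{2}{25}v^{3} + \tfrac{3}{5}v^{2} - \tfrac{27}{20}v + \tfrac{3}{4}.
  leading term u: subtract (\tfrac{4}{15})·g_3 from \tfrac{1}{4}u + \tfrac{8}{25}v^{4} + \tfrac{2}{25}v^{3} + \tfrac{3}{5}v^{2} - \tfrac{27}{20}v + \tfrac{3}{4} → \tfrac{8}{25}v^{4} + \tfrac{4}{25}v^{3} + \tfrac{31}{50}v^{2} - \tfrac{6}{5}v + \tfrac{3}{5}
  leading term v^{4}: no divisor's leading term divides it; move \tfrac{8}{25}v^{4} to the remainder.
  leading term v^{3}: no divisor's leading term divides it; move \tfrac{4}{25}v^{3} to the remainder.
  leading term v^{2}: no divisor's leading term divides it; move \tfrac{31}{50}v^{2} to the remainder.
  leading term v: no divisor's leading term divides it; move -\tfrac{6}{5}v to the remainder.
  leading term 1: no divisor's leading term divides it; move \tfrac{3}{5} to the remainder.
  remainder \tfrac{8}{25}v^{4} + \tfrac{4}{25}v^{3} + \tfrac{31}{50}v^{2} - \tfrac{6}{5}v + \tfrac{3}{5} ≠ 0; add g_4 = \tfrac{8}{25}v^{4} + \tfrac{4}{25}v^{3} + \tfrac{31}{50}v^{2} - \tfrac{6}{5}v + \tfrac{3}{5} to the basis.

The other S-polynomials (S(f_2,g_3), S(f_1,g_4), S(f_2,g_4), S(g_3,g_4)) all reduce to 0 modulo the current basis, so we have a Gröbner basis.
Inter-reduce: drop elements whose leading term is divisible by another's, tail-reduce, and make monic.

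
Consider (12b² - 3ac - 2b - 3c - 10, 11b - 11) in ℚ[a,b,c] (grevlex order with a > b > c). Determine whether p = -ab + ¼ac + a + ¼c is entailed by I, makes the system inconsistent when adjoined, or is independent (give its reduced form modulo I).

First compute the reduced Gröbner basis of I by Buchberger's algorithm.
f_1 = 12b² - 3ac - 2b - 3c - 10, LT = b².
f_2 = 11b - 11, LT = b.

S(f_1,f_2): lcm = b². S = -¼ac + ⅚b - ¼c - ⅚.
  leading term ac: no divisor's leading term divides it; move -¼ac to the remainder.
  leading term b: subtract (5/66)·f_2 from ⅚b - ¼c - ⅚ → -¼c
  leading term c: no divisor's leading term divides it; move -¼c to the remainder.
  remainder -¼ac - ¼c ≠ 0; add h_3 = -¼ac - ¼c to the basis.

The other S-polynomials (S(f_1,h_3), S(f_2,h_3)) all reduce to 0 modulo the current basis, so we have a Gröbner basis.
Inter-reduce: drop elements whose leading term is divisible by another's, tail-reduce, and make monic.
Reduced Gröbner basis: {ac + c, b - 1}.
Label its elements g_1 = ac + c, g_2 = b - 1.

Reduce p = -ab + ¼ac + a + ¼c modulo G:
  leading term ab: subtract (-a)·g_2 from -ab + ¼ac + a + ¼c → ¼ac + ¼c
  leading term ac: subtract (¼)·g_1 from ¼ac + ¼c → 0
  normal form = 0.
Since the normal form is 0, p ∈ I.

-ab + ¼ac + a + ¼c lies in I (it reduces to 0).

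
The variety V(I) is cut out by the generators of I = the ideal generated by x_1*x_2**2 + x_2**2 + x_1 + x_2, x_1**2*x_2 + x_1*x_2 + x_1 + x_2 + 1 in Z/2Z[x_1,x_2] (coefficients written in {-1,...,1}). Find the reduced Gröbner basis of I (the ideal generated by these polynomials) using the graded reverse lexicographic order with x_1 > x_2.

Buchberger's algorithm terminates because the ascending chain of leading-term ideals stabilizes.

f_1 = x_1*x_2**2 + x_2**2 + x_1 + x_2, LT = x_1*x_2**2.
f_2 = x_1**2*x_2 + x_1*x_2 + x_1 + x_2 + 1, LT = x_1**2*x_2.

S(f_1,f_2): lcm = x_1**2*x_2**2. S = x_1**2 + x_2**2 + x_2.
  reduce S modulo (f_1, f_2):
  remainder x_1**2 + x_2**2 + x_2 ≠ 0; add g_3 = x_1**2 + x_2**2 + x_2 to the basis.

S(f_1,g_3): lcm = x_1**2*x_2**2. S = x_2**4 + x_1*x_2**2 + x_2**3 + x_1**2 + x_1*x_2.
  reduce S modulo (f_1, f_2, g_3):
  remainder x_2**4 + x_2**3 + x_1*x_2 + x_1 ≠ 0; add g_4 = x_2**4 + x_2**3 + x_1*x_2 + x_1 to the basis.

S(f_2,g_3): lcm = x_1**2*x_2. S = x_2**3 + x_1*x_2 + x_2**2 + x_1 + x_2 + 1.
  reduce S modulo (f_1, f_2, g_3, g_4):
  remainder x_2**3 + x_1*x_2 + x_2**2 + x_1 + x_2 + 1 ≠ 0; add g_5 = x_2**3 + x_1*x_2 + x_2**2 + x_1 + x_2 + 1 to the basis.

The other S-polynomials (S(f_1,g_4), S(f_2,g_4), S(g_3,g_4), S(f_1,g_5), S(f_2,g_5), S(g_3,g_5), S(g_4,g_5)) all reduce to 0 modulo the current basis, so we have a Gröbner basis.
Inter-reduce: drop elements whose leading term is divisible by another's, tail-reduce, and make monic.

G = {x_1*x_2**2 + x_2**2 + x_1 + x_2, x_2**3 + x_1*x_2 + x_2**2 + x_1 + x_2 + 1, x_1**2 + x_2**2 + x_2}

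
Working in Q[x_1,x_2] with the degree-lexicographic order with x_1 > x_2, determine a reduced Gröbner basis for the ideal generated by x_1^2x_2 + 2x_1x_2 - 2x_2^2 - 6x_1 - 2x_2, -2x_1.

f_1 = x_1^2x_2 + 2x_1x_2 - 2x_2^2 - 6x_1 - 2x_2, LT = x_1^2x_2.
f_2 = -2x_1, LT = x_1.

S(f_1,f_2): lcm = x_1^2x_2. S = 2x_1x_2 - 2x_2^2 - 6x_1 - 2x_2.
  leading term x_1x_2: subtract (-x_2)·f_2 from 2x_1x_2 - 2x_2^2 - 6x_1 - 2x_2 → -2x_2^2 - 6x_1 - 2x_2
  leading term x_2^2: no divisor's leading term divides it; move -2x_2^2 to the remainder.
  leading term x_1: subtract (3)·f_2 from -6x_1 - 2x_2 → -2x_2
  leading term x_2: no divisor's leading term divides it; move -2x_2 to the remainder.
  remainder -2x_2^2 - 2x_2 ≠ 0; add g_3 = -2x_2^2 - 2x_2 to the basis.

S(f_1,g_3): lcm = x_1^2x_2^2. S = -x_1^2x_2 + 2x_1x_2^2 - 2x_2^3 - 6x_1x_2 - 2x_2^2.
  leading term x_1^2x_2: subtract (-1)·f_1 from -x_1^2x_2 + 2x_1x_2^2 - 2x_2^3 - 6x_1x_2 - 2x_2^2 → 2x_1x_2^2 - 2x_2^3 - 4x_1x_2 - 4x_2^2 - 6x_1 - 2x_2
  leading term x_1x_2^2: subtract (-x_2^2)·f_2 from 2x_1x_2^2 - 2x_2^3 - 4x_1x_2 - 4x_2^2 - 6x_1 - 2x_2 → -2x_2^3 - 4x_1x_2 - 4x_2^2 - 6x_1 - 2x_2
  leading term x_2^3: subtract (x_2)·g_3 from -2x_2^3 - 4x_1x_2 - 4x_2^2 - 6x_1 - 2x_2 → -4x_1x_2 - 2x_2^2 - 6x_1 - 2x_2
  leading term x_1x_2: subtract (2x_2)·f_2 from -4x_1x_2 - 2x_2^2 - 6x_1 - 2x_2 → -2x_2^2 - 6x_1 - 2x_2
  leading term x_2^2: subtract (1)·g_3 from -2x_2^2 - 6x_1 - 2x_2 → -6x_1
  leading term x_1: subtract (3)·f_2 from -6x_1 → 0
  remainder 0.

S(f_2,g_3): leading monomials are coprime, so the S-polynomial reduces to 0 (Buchberger's first criterion).
Every S-polynomial of the final basis reduces to 0, so we have a Gröbner basis.
Inter-reduce: drop elements whose leading term is divisible by another's, tail-reduce, and make monic.

G = {x_2^2 + x_2, x_1}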